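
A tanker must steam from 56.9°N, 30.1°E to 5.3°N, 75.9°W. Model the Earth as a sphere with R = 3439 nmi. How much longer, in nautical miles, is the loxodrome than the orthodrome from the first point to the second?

326 nmi

Great circle: cos σ = sin φ₁ sin φ₂ + cos φ₁ cos φ₂ cos Δλ,  σ = 1.6434 rad → d_gc = 5651.5 nmi
Rhumb line: Δψ = -1.1208, q = Δφ/Δψ = 0.8035, d_rh = R√(Δφ²+q²Δλ²) = 5977.1 nmi
Excess = 5977.1 − 5651.5 = 325.6 ≈ 326 nmi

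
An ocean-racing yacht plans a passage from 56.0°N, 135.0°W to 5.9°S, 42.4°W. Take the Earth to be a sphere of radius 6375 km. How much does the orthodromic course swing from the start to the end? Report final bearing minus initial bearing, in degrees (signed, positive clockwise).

+54.6°

Initial bearing θ₁ = atan2(sin Δλ cos φ₂, cos φ₁ sin φ₂ − sin φ₁ cos φ₂ cos Δλ) = 91.16°
Final bearing θ₂ = (initial bearing from the destination back to the start) + 180° = 145.80°
Δθ = θ₂ − θ₁ = +54.6°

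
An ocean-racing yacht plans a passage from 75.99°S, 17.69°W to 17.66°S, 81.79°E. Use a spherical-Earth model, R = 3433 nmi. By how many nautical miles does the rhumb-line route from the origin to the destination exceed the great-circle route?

375 nmi

Great circle: cos σ = sin φ₁ sin φ₂ + cos φ₁ cos φ₂ cos Δλ,  σ = 1.3116 rad → d_gc = 4502.6 nmi
Rhumb line: Δψ = +1.7834, q = Δφ/Δψ = 0.5709, d_rh = R√(Δφ²+q²Δλ²) = 4877.8 nmi
Excess = 4877.8 − 4502.6 = 375.2 ≈ 375 nmi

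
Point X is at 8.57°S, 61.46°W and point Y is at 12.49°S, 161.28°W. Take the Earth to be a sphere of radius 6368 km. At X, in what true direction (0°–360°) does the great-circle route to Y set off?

N = sin Δλ·cos φ₂ = -0.9620;  D = cos φ₁ sin φ₂ − sin φ₁ cos φ₂ cos Δλ = -0.2387
initial course = atan2(N, D) = 256.07°

256.1°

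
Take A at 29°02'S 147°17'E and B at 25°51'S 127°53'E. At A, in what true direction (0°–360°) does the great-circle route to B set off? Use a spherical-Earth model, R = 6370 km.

θ = atan2( sin Δλ·cos φ₂ ,  cos φ₁ sin φ₂ − sin φ₁ cos φ₂ cos Δλ )
  = atan2(-0.2989, +0.0307) = 275.87°

275.9°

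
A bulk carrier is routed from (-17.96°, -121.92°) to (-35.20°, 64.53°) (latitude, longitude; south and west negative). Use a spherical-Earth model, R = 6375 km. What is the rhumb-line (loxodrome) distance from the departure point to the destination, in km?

17278 km

Δψ = ln[tan(π/4+φ₂/2)/tan(π/4+φ₁/2)] = -0.3384;  Δφ = -0.3009 rad,  Δλ = -3.0290 rad
q = Δφ/Δψ = 0.8892
d = R·√(Δφ² + q²Δλ²) = 6375·2.71023 = 17278 km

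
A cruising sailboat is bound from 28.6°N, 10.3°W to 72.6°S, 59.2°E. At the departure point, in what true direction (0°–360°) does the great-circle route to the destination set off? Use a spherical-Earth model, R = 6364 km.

162.5°

θ = atan2( sin Δλ·cos φ₂ ,  cos φ₁ sin φ₂ − sin φ₁ cos φ₂ cos Δλ )
  = atan2(+0.2801, -0.8879) = 162.49°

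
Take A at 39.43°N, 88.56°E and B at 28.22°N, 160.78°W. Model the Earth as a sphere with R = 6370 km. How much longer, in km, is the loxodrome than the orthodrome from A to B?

Great circle: cos σ = sin φ₁ sin φ₂ + cos φ₁ cos φ₂ cos Δλ,  σ = 1.5106 rad → d_gc = 9622.3 km
Rhumb line: Δψ = -0.2362, q = Δφ/Δψ = 0.8282, d_rh = R√(Δφ²+q²Δλ²) = 10265.4 km
Excess = 10265.4 − 9622.3 = 643.1 ≈ 643 km

643 km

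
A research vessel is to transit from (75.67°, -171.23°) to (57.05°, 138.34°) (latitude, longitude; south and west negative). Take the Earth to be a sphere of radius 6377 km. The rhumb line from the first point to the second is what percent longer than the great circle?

2.7%

Great circle: σ = 0.4538 rad → d_gc = Rσ = 2893.81 km
Rhumb: Δφ = -0.3250, Δλ = -0.8802, Δψ = -0.8555, q = Δφ/Δψ = 0.3799 → d_rh = R√(Δφ²+q²Δλ²) = 2973.36 km
Excess = (2973.36 − 2893.81) / 2893.81 = 79.55 / 2893.81 = 2.749% ≈ 2.7%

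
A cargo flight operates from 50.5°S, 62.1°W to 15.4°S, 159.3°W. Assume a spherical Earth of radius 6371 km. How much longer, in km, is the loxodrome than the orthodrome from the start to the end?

Great circle: cos σ = sin φ₁ sin φ₂ + cos φ₁ cos φ₂ cos Δλ,  σ = 1.4424 rad → d_gc = 9189.5 km
Rhumb line: Δψ = +0.7523, q = Δφ/Δψ = 0.8144, d_rh = R√(Δφ²+q²Δλ²) = 9628.3 km
Excess = 9628.3 − 9189.5 = 438.8 ≈ 439 km

439 km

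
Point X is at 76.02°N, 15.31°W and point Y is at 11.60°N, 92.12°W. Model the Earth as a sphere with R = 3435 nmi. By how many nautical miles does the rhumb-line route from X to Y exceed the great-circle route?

Great circle: cos σ = sin φ₁ sin φ₂ + cos φ₁ cos φ₂ cos Δλ,  σ = 1.3190 rad → d_gc = 4530.8 nmi
Rhumb line: Δψ = -1.8949, q = Δφ/Δψ = 0.5933, d_rh = R√(Δφ²+q²Δλ²) = 4730.9 nmi
Excess = 4730.9 − 4530.8 = 200.1 ≈ 200 nmi

200 nmi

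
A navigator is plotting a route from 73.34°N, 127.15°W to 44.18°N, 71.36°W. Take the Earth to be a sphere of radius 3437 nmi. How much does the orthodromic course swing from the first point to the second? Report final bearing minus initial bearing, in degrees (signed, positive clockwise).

+50.1°

At departure: θ₁ = atan2(sin Δλ cos φ₂, cos φ₁ sin φ₂ − sin φ₁ cos φ₂ cos Δλ) = 107.45°
At arrival: θ₂ = atan2(sin Δλ cos φ₁, −cos φ₂ sin φ₁ + sin φ₂ cos φ₁ cos Δλ) = 157.58°
Δθ = θ₂ − θ₁ = +50.1°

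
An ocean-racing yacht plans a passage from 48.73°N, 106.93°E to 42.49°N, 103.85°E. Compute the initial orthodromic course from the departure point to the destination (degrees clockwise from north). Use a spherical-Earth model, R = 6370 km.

200.2°

N = sin Δλ·cos φ₂ = -0.0396;  D = cos φ₁ sin φ₂ − sin φ₁ cos φ₂ cos Δλ = -0.1079
initial course = atan2(N, D) = 200.16°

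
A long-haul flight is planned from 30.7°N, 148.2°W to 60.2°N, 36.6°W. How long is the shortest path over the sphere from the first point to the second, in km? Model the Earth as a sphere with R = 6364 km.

Haversine: a = sin²(Δφ/2)+cos φ₁ cos φ₂ sin²(Δλ/2) = 0.35714;  σ = 2·atan2(√a,√(1−a))
σ = 73.398° → d = Rσ = 6364·1.28104 = 8153 km

8153 km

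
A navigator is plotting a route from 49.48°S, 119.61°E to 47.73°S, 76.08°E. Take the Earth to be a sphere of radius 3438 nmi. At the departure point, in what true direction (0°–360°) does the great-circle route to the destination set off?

256.6°

θ = atan2( sin Δλ·cos φ₂ ,  cos φ₁ sin φ₂ − sin φ₁ cos φ₂ cos Δλ )
  = atan2(-0.4633, -0.1101) = 256.63°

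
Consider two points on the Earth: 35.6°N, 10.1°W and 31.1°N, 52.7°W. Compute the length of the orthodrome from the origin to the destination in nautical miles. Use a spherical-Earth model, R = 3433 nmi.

Haversine: a = sin²(Δφ/2)+cos φ₁ cos φ₂ sin²(Δλ/2) = 0.09341;  σ = 2·atan2(√a,√(1−a))
σ = 35.592° → d = Rσ = 3433·0.62120 = 2133 nmi

2133 nmi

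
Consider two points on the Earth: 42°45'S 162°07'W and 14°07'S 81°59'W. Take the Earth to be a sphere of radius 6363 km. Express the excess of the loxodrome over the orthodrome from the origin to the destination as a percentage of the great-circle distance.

Great circle: σ = 1.2791 rad → d_gc = Rσ = 8138.8 km
Rhumb: Δφ = +0.4997, Δλ = +1.3986, Δψ = +0.5780, q = Δφ/Δψ = 0.8647 → d_rh = R√(Δφ²+q²Δλ²) = 8325.9 km
Excess = (8325.9 − 8138.8) / 8138.8 = 187.1 / 8138.8 = 2.30% ≈ 2.3%

2.3%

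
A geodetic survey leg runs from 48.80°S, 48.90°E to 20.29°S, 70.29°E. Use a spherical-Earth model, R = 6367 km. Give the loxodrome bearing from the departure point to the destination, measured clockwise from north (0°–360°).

31.2°

Δψ = ln[tan(π/4+φ₂/2)/tan(π/4+φ₁/2)] = +0.6167
Δλ = +0.3733 rad (taken the short way round)
course = atan2(Δλ, Δψ) = 31.19°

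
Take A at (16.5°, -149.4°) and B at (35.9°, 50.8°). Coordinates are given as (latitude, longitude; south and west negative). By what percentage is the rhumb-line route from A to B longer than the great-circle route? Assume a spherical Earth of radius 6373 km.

Great circle: σ = 2.1680 rad → d_gc = Rσ = 13817.0 km
Rhumb: Δφ = +0.3386, Δλ = -2.7890, Δψ = +0.3801, q = Δφ/Δψ = 0.8909 → d_rh = R√(Δφ²+q²Δλ²) = 15981.0 km
Excess = (15981.0 − 13817.0) / 13817.0 = 2164.0 / 13817.0 = 15.66% ≈ 15.7%

15.7%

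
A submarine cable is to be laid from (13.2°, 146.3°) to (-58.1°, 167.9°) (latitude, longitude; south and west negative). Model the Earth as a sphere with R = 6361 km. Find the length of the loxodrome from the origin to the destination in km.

8167 km

Δψ = ln[tan(π/4+φ₂/2)/tan(π/4+φ₁/2)] = -1.4849;  Δφ = -1.2444 rad,  Δλ = +0.3770 rad
q = Δφ/Δψ = 0.8380
d = R·√(Δφ² + q²Δλ²) = 6361·1.28390 = 8167 km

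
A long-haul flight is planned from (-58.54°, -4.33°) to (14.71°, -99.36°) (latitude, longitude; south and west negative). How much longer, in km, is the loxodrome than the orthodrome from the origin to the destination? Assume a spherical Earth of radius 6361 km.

337 km

Great circle: cos σ = sin φ₁ sin φ₂ + cos φ₁ cos φ₂ cos Δλ,  σ = 1.8347 rad → d_gc = 11670.6 km
Rhumb line: Δψ = +1.5267, q = Δφ/Δψ = 0.8374, d_rh = R√(Δφ²+q²Δλ²) = 12007.8 km
Excess = 12007.8 − 11670.6 = 337.2 ≈ 337 km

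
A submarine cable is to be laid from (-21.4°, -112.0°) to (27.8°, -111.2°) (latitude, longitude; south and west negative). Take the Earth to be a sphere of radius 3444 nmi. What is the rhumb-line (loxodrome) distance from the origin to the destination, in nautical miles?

Δψ = ln[tan(π/4+φ₂/2)/tan(π/4+φ₁/2)] = +0.8879;  Δφ = +0.8587 rad,  Δλ = +0.0140 rad
q = Δφ/Δψ = 0.9671
d = R·√(Δφ² + q²Δλ²) = 3444·0.85881 = 2958 nmi

2958 nmi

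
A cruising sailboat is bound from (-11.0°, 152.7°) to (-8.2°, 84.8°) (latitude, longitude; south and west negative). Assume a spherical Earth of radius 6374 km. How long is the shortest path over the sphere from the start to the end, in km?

cos σ = sin φ₁ sin φ₂ + cos φ₁ cos φ₂ cos Δλ
      = sin(-11.00°)sin(-8.20°) + cos(-11.00°)cos(-8.20°)cos(-67.90°) = 0.3928
σ = 66.874° → d = Rσ = 6374·1.16718 = 7440 km

7440 km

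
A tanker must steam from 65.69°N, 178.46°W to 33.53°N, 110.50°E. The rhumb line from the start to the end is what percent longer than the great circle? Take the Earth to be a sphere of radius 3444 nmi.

Great circle: σ = 0.9085 rad → d_gc = Rσ = 3129.0 nmi
Rhumb: Δφ = -0.5613, Δλ = -1.2399, Δψ = -0.9135, q = Δφ/Δψ = 0.6144 → d_rh = R√(Δφ²+q²Δλ²) = 3258.9 nmi
Excess = (3258.9 − 3129.0) / 3129.0 = 129.9 / 3129.0 = 4.151% ≈ 4.2%

4.2%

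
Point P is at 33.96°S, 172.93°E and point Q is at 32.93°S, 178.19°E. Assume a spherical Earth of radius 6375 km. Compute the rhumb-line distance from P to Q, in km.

502 km

Δψ = ln[tan(π/4+φ₂/2)/tan(π/4+φ₁/2)] = +0.0215;  Δφ = +0.0180 rad,  Δλ = +0.0918 rad
q = Δφ/Δψ = 0.8344
d = R·√(Δφ² + q²Δλ²) = 6375·0.07868 = 502 km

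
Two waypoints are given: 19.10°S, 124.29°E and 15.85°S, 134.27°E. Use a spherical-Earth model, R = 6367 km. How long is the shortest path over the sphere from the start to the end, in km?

Haversine: a = sin²(Δφ/2)+cos φ₁ cos φ₂ sin²(Δλ/2) = 0.00768;  σ = 2·atan2(√a,√(1−a))
σ = 10.056° → d = Rσ = 6367·0.17552 = 1118 km

1118 km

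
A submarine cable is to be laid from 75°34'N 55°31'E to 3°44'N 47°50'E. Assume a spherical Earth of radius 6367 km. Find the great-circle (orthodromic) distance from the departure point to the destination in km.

7997 km

Haversine: a = sin²(Δφ/2)+cos φ₁ cos φ₂ sin²(Δλ/2) = 0.34523;  σ = 2·atan2(√a,√(1−a))
σ = 71.968° → d = Rσ = 6367·1.25608 = 7997 km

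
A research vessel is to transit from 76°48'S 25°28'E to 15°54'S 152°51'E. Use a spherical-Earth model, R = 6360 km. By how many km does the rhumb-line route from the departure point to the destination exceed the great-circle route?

Great circle: cos σ = sin φ₁ sin φ₂ + cos φ₁ cos φ₂ cos Δλ,  σ = 1.4370 rad → d_gc = 9139.4 km
Rhumb line: Δψ = +1.8756, q = Δφ/Δψ = 0.5667, d_rh = R√(Δφ²+q²Δλ²) = 10483.8 km
Excess = 10483.8 − 9139.4 = 1344.4 ≈ 1344 km

1344 km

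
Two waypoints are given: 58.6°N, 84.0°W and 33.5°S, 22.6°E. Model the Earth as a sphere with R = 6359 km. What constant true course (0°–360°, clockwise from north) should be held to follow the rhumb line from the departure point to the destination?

135.5°

Meridional parts: M(φ₁)=+1.2691, M(φ₂)=-0.6212 → ΔM = -1.8903;  Δλ = +1.8605 rad
tan C = Δλ / ΔM = -0.9843 → C = 135.45°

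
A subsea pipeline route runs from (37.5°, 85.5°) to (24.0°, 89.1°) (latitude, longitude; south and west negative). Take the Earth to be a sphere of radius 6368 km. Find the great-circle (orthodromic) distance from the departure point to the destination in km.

Haversine: a = sin²(Δφ/2)+cos φ₁ cos φ₂ sin²(Δλ/2) = 0.01453;  σ = 2·atan2(√a,√(1−a))
σ = 13.847° → d = Rσ = 6368·0.24167 = 1539 km

1539 km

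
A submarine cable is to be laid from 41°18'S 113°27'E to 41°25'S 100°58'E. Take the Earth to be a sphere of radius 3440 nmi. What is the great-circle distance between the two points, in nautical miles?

562 nmi

Haversine: a = sin²(Δφ/2)+cos φ₁ cos φ₂ sin²(Δλ/2) = 0.00666;  σ = 2·atan2(√a,√(1−a))
σ = 9.362° → d = Rσ = 3440·0.16341 = 562 nmi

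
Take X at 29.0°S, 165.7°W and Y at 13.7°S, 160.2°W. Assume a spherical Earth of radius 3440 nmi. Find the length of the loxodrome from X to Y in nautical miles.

Δψ = ln[tan(π/4+φ₂/2)/tan(π/4+φ₁/2)] = +0.2878;  Δφ = +0.2670 rad,  Δλ = +0.0960 rad
q = Δφ/Δψ = 0.9278
d = R·√(Δφ² + q²Δλ²) = 3440·0.28149 = 968 nmi

968 nmi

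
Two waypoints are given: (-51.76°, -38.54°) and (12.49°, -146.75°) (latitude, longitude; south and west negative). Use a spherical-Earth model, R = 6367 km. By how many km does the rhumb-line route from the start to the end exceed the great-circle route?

Great circle: cos σ = sin φ₁ sin φ₂ + cos φ₁ cos φ₂ cos Δλ,  σ = 1.9377 rad → d_gc = 12337.2 km
Rhumb line: Δψ = +1.2791, q = Δφ/Δψ = 0.8767, d_rh = R√(Δφ²+q²Δλ²) = 12732.2 km
Excess = 12732.2 − 12337.2 = 395.0 ≈ 395 km

395 km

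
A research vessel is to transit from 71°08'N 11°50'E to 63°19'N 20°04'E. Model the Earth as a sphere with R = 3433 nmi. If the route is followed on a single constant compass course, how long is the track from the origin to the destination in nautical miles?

Δψ = ln[tan(π/4+φ₂/2)/tan(π/4+φ₁/2)] = -0.3559;  Δφ = -0.1364 rad,  Δλ = +0.1437 rad
q = Δφ/Δψ = 0.3834
d = R·√(Δφ² + q²Δλ²) = 3433·0.14713 = 505 nmi

505 nmi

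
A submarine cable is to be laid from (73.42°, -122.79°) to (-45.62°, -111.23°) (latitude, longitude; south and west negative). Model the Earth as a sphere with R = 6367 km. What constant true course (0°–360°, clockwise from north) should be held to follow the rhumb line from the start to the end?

Meridional parts: M(φ₁)=+1.9262, M(φ₂)=-0.8968 → ΔM = -2.8229;  Δλ = +0.2018 rad
tan C = Δλ / ΔM = -0.0715 → C = 175.91°

175.9°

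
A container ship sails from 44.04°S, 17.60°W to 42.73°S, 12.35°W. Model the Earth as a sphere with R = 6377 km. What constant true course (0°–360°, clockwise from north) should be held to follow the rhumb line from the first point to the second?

71.0°

Δψ = ln[tan(π/4+φ₂/2)/tan(π/4+φ₁/2)] = +0.0315
Δλ = +0.0916 rad (taken the short way round)
course = atan2(Δλ, Δψ) = 71.05°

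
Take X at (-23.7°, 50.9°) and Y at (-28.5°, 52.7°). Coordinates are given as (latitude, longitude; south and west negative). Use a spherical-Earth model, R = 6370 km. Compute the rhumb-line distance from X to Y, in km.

Δψ = ln[tan(π/4+φ₂/2)/tan(π/4+φ₁/2)] = -0.0933;  Δφ = -0.0838 rad,  Δλ = +0.0314 rad
q = Δφ/Δψ = 0.8976
d = R·√(Δφ² + q²Δλ²) = 6370·0.08839 = 563 km

563 km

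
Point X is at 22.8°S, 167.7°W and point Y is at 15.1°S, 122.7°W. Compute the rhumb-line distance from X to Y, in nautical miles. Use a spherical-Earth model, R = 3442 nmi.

2596 nmi

Δψ = ln[tan(π/4+φ₂/2)/tan(π/4+φ₁/2)] = +0.1422;  Δφ = +0.1344 rad,  Δλ = +0.7854 rad
q = Δφ/Δψ = 0.9449
d = R·√(Δφ² + q²Δλ²) = 3442·0.75421 = 2596 nmi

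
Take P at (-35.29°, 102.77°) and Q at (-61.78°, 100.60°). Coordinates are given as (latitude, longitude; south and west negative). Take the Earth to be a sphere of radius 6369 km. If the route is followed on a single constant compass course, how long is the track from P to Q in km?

2949 km

Δψ = ln[tan(π/4+φ₂/2)/tan(π/4+φ₁/2)] = -0.7218;  Δφ = -0.4623 rad,  Δλ = -0.0379 rad
q = Δφ/Δψ = 0.6405
d = R·√(Δφ² + q²Δλ²) = 6369·0.46297 = 2949 km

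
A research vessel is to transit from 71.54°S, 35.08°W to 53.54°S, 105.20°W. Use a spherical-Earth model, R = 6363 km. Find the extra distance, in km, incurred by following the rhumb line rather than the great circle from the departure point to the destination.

Great circle: cos σ = sin φ₁ sin φ₂ + cos φ₁ cos φ₂ cos Δλ,  σ = 0.5973 rad → d_gc = 3800.4 km
Rhumb line: Δψ = +0.7065, q = Δφ/Δψ = 0.4447, d_rh = R√(Δφ²+q²Δλ²) = 3998.4 km
Excess = 3998.4 − 3800.4 = 198.0 ≈ 198 km

198 km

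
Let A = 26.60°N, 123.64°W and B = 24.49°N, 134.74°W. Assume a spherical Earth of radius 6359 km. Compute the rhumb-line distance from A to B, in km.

Δψ = ln[tan(π/4+φ₂/2)/tan(π/4+φ₁/2)] = -0.0408;  Δφ = -0.0368 rad,  Δλ = -0.1937 rad
q = Δφ/Δψ = 0.9022
d = R·√(Δφ² + q²Δλ²) = 6359·0.17862 = 1136 km

1136 km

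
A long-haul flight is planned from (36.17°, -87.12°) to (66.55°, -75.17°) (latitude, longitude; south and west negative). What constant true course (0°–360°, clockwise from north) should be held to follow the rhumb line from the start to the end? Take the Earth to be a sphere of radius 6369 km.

Δψ = ln[tan(π/4+φ₂/2)/tan(π/4+φ₁/2)] = +0.8945
Δλ = +0.2086 rad (taken the short way round)
course = atan2(Δλ, Δψ) = 13.13°

13.1°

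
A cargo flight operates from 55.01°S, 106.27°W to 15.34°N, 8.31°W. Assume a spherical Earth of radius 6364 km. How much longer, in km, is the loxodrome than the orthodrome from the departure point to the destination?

311 km

Great circle: cos σ = sin φ₁ sin φ₂ + cos φ₁ cos φ₂ cos Δλ,  σ = 1.8685 rad → d_gc = 11891.0 km
Rhumb line: Δψ = +1.4255, q = Δφ/Δψ = 0.8613, d_rh = R√(Δφ²+q²Δλ²) = 12202.0 km
Excess = 12202.0 − 11891.0 = 311.0 ≈ 311 km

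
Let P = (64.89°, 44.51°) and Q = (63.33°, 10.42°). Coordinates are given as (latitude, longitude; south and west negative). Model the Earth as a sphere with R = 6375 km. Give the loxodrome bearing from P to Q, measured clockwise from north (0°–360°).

Meridional parts: M(φ₁)=+1.5019, M(φ₂)=+1.4395 → ΔM = -0.0624;  Δλ = -0.5950 rad
tan C = Δλ / ΔM = +9.5390 → C = 264.02°

264.0°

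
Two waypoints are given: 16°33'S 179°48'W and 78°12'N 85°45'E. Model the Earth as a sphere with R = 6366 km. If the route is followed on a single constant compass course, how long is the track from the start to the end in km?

12517 km

Δψ = ln[tan(π/4+φ₂/2)/tan(π/4+φ₁/2)] = +2.5627;  Δφ = +1.6537 rad,  Δλ = -1.6485 rad
q = Δφ/Δψ = 0.6453
d = R·√(Δφ² + q²Δλ²) = 6366·1.96629 = 12517 km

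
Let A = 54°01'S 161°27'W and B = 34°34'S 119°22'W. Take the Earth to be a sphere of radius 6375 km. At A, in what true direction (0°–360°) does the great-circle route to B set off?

73.7°

N = sin Δλ·cos φ₂ = +0.5519;  D = cos φ₁ sin φ₂ − sin φ₁ cos φ₂ cos Δλ = +0.1612
initial course = atan2(N, D) = 73.72°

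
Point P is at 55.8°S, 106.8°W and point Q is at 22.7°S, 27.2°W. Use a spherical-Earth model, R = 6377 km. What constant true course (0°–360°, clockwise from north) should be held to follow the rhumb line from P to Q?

Δψ = ln[tan(π/4+φ₂/2)/tan(π/4+φ₁/2)] = +0.7718
Δλ = +1.3893 rad (taken the short way round)
course = atan2(Δλ, Δψ) = 60.94°

60.9°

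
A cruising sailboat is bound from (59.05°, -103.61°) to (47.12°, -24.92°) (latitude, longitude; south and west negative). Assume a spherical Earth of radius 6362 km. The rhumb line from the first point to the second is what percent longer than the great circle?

5.6%

Great circle: σ = 0.7995 rad → d_gc = Rσ = 5086.3 km
Rhumb: Δφ = -0.2082, Δλ = +1.3734, Δψ = -0.3496, q = Δφ/Δψ = 0.5957 → d_rh = R√(Δφ²+q²Δλ²) = 5370.6 km
Excess = (5370.6 − 5086.3) / 5086.3 = 284.3 / 5086.3 = 5.59% ≈ 5.6%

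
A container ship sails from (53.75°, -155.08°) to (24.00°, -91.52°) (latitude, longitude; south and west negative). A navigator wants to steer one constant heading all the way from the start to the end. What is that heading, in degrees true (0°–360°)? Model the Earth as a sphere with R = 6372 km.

Meridional parts: M(φ₁)=+1.1168, M(φ₂)=+0.4317 → ΔM = -0.6851;  Δλ = +1.1093 rad
tan C = Δλ / ΔM = -1.6193 → C = 121.70°

121.7°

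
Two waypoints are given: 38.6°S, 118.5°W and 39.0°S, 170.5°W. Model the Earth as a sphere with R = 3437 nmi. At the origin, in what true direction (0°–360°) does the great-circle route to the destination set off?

θ = atan2( sin Δλ·cos φ₂ ,  cos φ₁ sin φ₂ − sin φ₁ cos φ₂ cos Δλ )
  = atan2(-0.6124, -0.1933) = 252.48°

252.5°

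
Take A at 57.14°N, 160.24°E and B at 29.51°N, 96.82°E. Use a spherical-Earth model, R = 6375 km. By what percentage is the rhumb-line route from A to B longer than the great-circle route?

Great circle: σ = 0.8956 rad → d_gc = Rσ = 5709.5 km
Rhumb: Δφ = -0.4822, Δλ = -1.1069, Δψ = -0.6817, q = Δφ/Δψ = 0.7074 → d_rh = R√(Δφ²+q²Δλ²) = 5862.3 km
Excess = (5862.3 − 5709.5) / 5709.5 = 152.8 / 5709.5 = 2.68% ≈ 2.7%

2.7%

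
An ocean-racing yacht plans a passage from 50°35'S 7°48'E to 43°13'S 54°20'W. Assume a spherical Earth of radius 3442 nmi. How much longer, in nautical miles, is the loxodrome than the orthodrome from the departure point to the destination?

71 nmi

Great circle: cos σ = sin φ₁ sin φ₂ + cos φ₁ cos φ₂ cos Δλ,  σ = 0.7298 rad → d_gc = 2512.0 nmi
Rhumb line: Δψ = +0.1886, q = Δφ/Δψ = 0.6817, d_rh = R√(Δφ²+q²Δλ²) = 2582.8 nmi
Excess = 2582.8 − 2512.0 = 70.8 ≈ 71 nmi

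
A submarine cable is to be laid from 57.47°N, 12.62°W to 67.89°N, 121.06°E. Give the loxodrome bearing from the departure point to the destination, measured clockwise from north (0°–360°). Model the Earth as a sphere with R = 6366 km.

Meridional parts: M(φ₁)=+1.2318, M(φ₂)=+1.6328 → ΔM = +0.4010;  Δλ = +2.3332 rad
tan C = Δλ / ΔM = +5.8184 → C = 80.25°

80.2°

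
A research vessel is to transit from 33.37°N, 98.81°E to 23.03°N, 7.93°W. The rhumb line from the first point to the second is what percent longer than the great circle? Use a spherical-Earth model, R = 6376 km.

4.5%

Great circle: σ = 1.5770 rad → d_gc = Rσ = 10054.9 km
Rhumb: Δφ = -0.1805, Δλ = -1.8630, Δψ = -0.2052, q = Δφ/Δψ = 0.8794 → d_rh = R√(Δφ²+q²Δλ²) = 10509.1 km
Excess = (10509.1 − 10054.9) / 10054.9 = 454.2 / 10054.9 = 4.52% ≈ 4.5%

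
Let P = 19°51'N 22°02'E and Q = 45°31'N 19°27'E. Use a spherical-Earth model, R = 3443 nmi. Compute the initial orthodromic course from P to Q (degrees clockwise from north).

355.8°

θ = atan2( sin Δλ·cos φ₂ ,  cos φ₁ sin φ₂ − sin φ₁ cos φ₂ cos Δλ )
  = atan2(-0.0316, +0.4334) = 355.83°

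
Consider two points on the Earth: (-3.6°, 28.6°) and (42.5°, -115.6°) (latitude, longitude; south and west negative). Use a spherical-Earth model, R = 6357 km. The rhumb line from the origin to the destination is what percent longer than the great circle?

7.2%

Great circle: σ = 2.2643 rad → d_gc = Rσ = 14394.0 km
Rhumb: Δφ = +0.8046, Δλ = -2.5168, Δψ = +0.8838, q = Δφ/Δψ = 0.9104 → d_rh = R√(Δφ²+q²Δλ²) = 15436.8 km
Excess = (15436.8 − 14394.0) / 14394.0 = 1042.8 / 14394.0 = 7.24% ≈ 7.2%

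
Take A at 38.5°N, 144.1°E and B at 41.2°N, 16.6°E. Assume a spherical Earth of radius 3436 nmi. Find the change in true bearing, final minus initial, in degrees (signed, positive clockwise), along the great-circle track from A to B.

-104.9°

Initial bearing θ₁ = atan2(sin Δλ cos φ₂, cos φ₁ sin φ₂ − sin φ₁ cos φ₂ cos Δλ) = 323.29°
Final bearing θ₂ = (initial bearing from the destination back to the start) + 180° = 218.44°
Δθ = θ₂ − θ₁ = -104.9°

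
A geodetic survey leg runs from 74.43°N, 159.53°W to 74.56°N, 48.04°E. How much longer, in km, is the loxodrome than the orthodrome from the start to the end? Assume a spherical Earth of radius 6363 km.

1183 km

Great circle: cos σ = sin φ₁ sin φ₂ + cos φ₁ cos φ₂ cos Δλ,  σ = 0.5253 rad → d_gc = 3342.3 km
Rhumb line: Δψ = +0.0085, q = Δφ/Δψ = 0.2673, d_rh = R√(Δφ²+q²Δλ²) = 4525.3 km
Excess = 4525.3 − 3342.3 = 1183.0 ≈ 1183 km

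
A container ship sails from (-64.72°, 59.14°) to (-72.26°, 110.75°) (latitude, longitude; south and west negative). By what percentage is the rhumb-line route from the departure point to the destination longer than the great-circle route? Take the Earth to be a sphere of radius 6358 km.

Great circle: σ = 0.3421 rad → d_gc = Rσ = 2175.3 km
Rhumb: Δφ = -0.1316, Δλ = +0.9008, Δψ = -0.3626, q = Δφ/Δψ = 0.3630 → d_rh = R√(Δφ²+q²Δλ²) = 2240.8 km
Excess = (2240.8 − 2175.3) / 2175.3 = 65.5 / 2175.3 = 3.01% ≈ 3.0%

3.0%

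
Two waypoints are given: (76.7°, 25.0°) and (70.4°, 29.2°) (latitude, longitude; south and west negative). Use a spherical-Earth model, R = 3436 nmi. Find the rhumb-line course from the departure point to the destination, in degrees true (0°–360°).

169.4°

Δψ = ln[tan(π/4+φ₂/2)/tan(π/4+φ₁/2)] = -0.3931
Δλ = +0.0733 rad (taken the short way round)
course = atan2(Δλ, Δψ) = 169.44°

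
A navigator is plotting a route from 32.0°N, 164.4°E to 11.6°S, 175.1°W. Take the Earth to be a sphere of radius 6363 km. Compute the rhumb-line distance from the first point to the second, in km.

5311 km

Rhumb course C = atan2(Δλ, Δψ) with Δψ = ln[tan(π/4+φ₂/2)/tan(π/4+φ₁/2)] = -0.7939, Δλ = +0.3578 → C = 155.74°
d = R·|Δφ| / |cos C| = 6363·0.76096 / 0.91169 = 5311 km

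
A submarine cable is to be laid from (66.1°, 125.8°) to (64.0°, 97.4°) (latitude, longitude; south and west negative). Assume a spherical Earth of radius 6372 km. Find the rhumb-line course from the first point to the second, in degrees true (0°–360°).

Δψ = ln[tan(π/4+φ₂/2)/tan(π/4+φ₁/2)] = -0.0869
Δλ = -0.4957 rad (taken the short way round)
course = atan2(Δλ, Δψ) = 260.05°

260.1°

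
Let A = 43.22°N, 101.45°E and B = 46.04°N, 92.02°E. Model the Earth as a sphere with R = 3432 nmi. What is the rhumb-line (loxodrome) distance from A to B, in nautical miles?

436 nmi

Δψ = ln[tan(π/4+φ₂/2)/tan(π/4+φ₁/2)] = +0.0692;  Δφ = +0.0492 rad,  Δλ = -0.1646 rad
q = Δφ/Δψ = 0.7114
d = R·√(Δφ² + q²Δλ²) = 3432·0.12702 = 436 nmi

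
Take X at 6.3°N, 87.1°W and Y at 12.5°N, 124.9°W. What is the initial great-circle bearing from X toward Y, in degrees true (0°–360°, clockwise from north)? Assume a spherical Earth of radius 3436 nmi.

N = sin Δλ·cos φ₂ = -0.5984;  D = cos φ₁ sin φ₂ − sin φ₁ cos φ₂ cos Δλ = +0.1305
initial course = atan2(N, D) = 282.30°

282.3°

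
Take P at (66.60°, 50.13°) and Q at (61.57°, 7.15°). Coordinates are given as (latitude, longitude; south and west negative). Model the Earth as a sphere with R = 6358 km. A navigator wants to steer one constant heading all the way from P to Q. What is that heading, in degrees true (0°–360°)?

255.0°

Meridional parts: M(φ₁)=+1.5746, M(φ₂)=+1.3731 → ΔM = -0.2015;  Δλ = -0.7501 rad
tan C = Δλ / ΔM = +3.7230 → C = 254.97°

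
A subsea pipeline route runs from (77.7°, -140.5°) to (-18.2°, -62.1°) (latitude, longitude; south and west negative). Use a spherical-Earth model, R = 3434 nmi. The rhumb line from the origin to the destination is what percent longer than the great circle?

Great circle: σ = 1.8385 rad → d_gc = Rσ = 6313.2 nmi
Rhumb: Δφ = -1.6738, Δλ = +1.3683, Δψ = -2.5511, q = Δφ/Δψ = 0.6561 → d_rh = R√(Δφ²+q²Δλ²) = 6522.4 nmi
Excess = (6522.4 − 6313.2) / 6313.2 = 209.2 / 6313.2 = 3.31% ≈ 3.3%

3.3%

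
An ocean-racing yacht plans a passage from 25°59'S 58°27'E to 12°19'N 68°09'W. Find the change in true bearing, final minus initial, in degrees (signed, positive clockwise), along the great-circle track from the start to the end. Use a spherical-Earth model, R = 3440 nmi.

At departure: θ₁ = atan2(sin Δλ cos φ₂, cos φ₁ sin φ₂ − sin φ₁ cos φ₂ cos Δλ) = 265.38°
At arrival: θ₂ = atan2(sin Δλ cos φ₁, −cos φ₂ sin φ₁ + sin φ₂ cos φ₁ cos Δλ) = 293.49°
Δθ = θ₂ − θ₁ = +28.1°

+28.1°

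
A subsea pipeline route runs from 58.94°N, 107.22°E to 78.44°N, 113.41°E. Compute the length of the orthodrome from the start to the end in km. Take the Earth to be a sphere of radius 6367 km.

2178 km

Haversine: a = sin²(Δφ/2)+cos φ₁ cos φ₂ sin²(Δλ/2) = 0.02898;  σ = 2·atan2(√a,√(1−a))
σ = 19.603° → d = Rσ = 6367·0.34214 = 2178 km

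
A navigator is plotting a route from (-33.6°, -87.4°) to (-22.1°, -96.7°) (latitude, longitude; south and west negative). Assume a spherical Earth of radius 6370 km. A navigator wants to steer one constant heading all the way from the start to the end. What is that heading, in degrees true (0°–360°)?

Meridional parts: M(φ₁)=-0.6233, M(φ₂)=-0.3957 → ΔM = +0.2276;  Δλ = -0.1623 rad
tan C = Δλ / ΔM = -0.7132 → C = 324.51°

324.5°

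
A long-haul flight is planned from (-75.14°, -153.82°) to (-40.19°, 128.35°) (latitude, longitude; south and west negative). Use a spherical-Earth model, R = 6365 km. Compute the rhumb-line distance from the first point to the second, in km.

5686 km

Δψ = ln[tan(π/4+φ₂/2)/tan(π/4+φ₁/2)] = +1.2698;  Δφ = +0.6100 rad,  Δλ = -1.3584 rad
q = Δφ/Δψ = 0.4804
d = R·√(Δφ² + q²Δλ²) = 6365·0.89325 = 5686 km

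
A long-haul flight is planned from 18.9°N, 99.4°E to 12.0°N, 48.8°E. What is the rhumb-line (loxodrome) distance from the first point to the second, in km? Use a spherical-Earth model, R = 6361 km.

Rhumb course C = atan2(Δλ, Δψ) with Δψ = ln[tan(π/4+φ₂/2)/tan(π/4+φ₁/2)] = -0.1250, Δλ = -0.8831 → C = 261.94°
d = R·|Δφ| / |cos C| = 6361·0.12043 / 0.14018 = 5465 km

5465 km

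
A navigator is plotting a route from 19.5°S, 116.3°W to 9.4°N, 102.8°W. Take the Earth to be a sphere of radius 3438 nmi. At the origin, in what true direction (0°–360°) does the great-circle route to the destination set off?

25.9°

θ = atan2( sin Δλ·cos φ₂ ,  cos φ₁ sin φ₂ − sin φ₁ cos φ₂ cos Δλ )
  = atan2(+0.2303, +0.4742) = 25.91°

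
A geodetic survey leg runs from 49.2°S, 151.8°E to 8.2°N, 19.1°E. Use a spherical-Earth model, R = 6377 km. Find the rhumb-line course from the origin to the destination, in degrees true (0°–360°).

Δψ = ln[tan(π/4+φ₂/2)/tan(π/4+φ₁/2)] = +1.1327
Δλ = -2.3161 rad (taken the short way round)
course = atan2(Δλ, Δψ) = 296.06°

296.1°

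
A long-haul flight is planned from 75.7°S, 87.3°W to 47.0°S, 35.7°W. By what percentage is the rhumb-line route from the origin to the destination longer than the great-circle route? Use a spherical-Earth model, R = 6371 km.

2.7%

Great circle: σ = 0.6209 rad → d_gc = Rσ = 3956.1 km
Rhumb: Δφ = +0.5009, Δλ = +0.9006, Δψ = +1.1443, q = Δφ/Δψ = 0.4378 → d_rh = R√(Δφ²+q²Δλ²) = 4061.1 km
Excess = (4061.1 − 3956.1) / 3956.1 = 105.0 / 3956.1 = 2.654% ≈ 2.7%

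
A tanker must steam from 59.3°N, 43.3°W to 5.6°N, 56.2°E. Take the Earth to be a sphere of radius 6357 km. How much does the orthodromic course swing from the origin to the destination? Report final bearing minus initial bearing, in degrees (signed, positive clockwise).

+70.8°

At departure: θ₁ = atan2(sin Δλ cos φ₂, cos φ₁ sin φ₂ − sin φ₁ cos φ₂ cos Δλ) = 78.99°
At arrival: θ₂ = atan2(sin Δλ cos φ₁, −cos φ₂ sin φ₁ + sin φ₂ cos φ₁ cos Δλ) = 149.77°
Δθ = θ₂ − θ₁ = +70.8°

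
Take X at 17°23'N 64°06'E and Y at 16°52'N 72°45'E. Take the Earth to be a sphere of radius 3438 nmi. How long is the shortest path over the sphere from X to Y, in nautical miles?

cos σ = sin φ₁ sin φ₂ + cos φ₁ cos φ₂ cos Δλ
      = sin(17.38°)sin(16.87°) + cos(17.38°)cos(16.87°)cos(8.65°) = 0.9896
σ = 8.282° → d = Rσ = 3438·0.14455 = 497 nmi

497 nmi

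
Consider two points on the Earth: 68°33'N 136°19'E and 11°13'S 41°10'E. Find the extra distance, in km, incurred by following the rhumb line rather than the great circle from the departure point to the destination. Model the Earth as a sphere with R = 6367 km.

511 km

Great circle: cos σ = sin φ₁ sin φ₂ + cos φ₁ cos φ₂ cos Δλ,  σ = 1.7857 rad → d_gc = 11369.5 km
Rhumb line: Δψ = -1.8609, q = Δφ/Δψ = 0.7481, d_rh = R√(Δφ²+q²Δλ²) = 11880.5 km
Excess = 11880.5 − 11369.5 = 511.0 ≈ 511 km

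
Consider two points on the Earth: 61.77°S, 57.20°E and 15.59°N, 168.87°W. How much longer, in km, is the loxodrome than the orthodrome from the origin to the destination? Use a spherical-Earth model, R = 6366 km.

Great circle: cos σ = sin φ₁ sin φ₂ + cos φ₁ cos φ₂ cos Δλ,  σ = 2.1566 rad → d_gc = 13729.0 km
Rhumb line: Δψ = +1.6560, q = Δφ/Δψ = 0.8153, d_rh = R√(Δφ²+q²Δλ²) = 14868.8 km
Excess = 14868.8 − 13729.0 = 1139.8 ≈ 1140 km

1140 km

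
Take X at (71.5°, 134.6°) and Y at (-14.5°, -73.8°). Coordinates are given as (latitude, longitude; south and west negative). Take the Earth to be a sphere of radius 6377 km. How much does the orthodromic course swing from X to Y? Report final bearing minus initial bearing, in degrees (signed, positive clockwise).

+137.6°

At departure: θ₁ = atan2(sin Δλ cos φ₂, cos φ₁ sin φ₂ − sin φ₁ cos φ₂ cos Δλ) = 32.31°
At arrival: θ₂ = atan2(sin Δλ cos φ₁, −cos φ₂ sin φ₁ + sin φ₂ cos φ₁ cos Δλ) = 169.91°
Δθ = θ₂ − θ₁ = +137.6°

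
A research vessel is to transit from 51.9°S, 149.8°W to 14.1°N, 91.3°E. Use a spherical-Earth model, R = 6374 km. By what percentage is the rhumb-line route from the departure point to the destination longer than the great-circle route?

4.0%

Great circle: σ = 2.0725 rad → d_gc = Rσ = 13210.2 km
Rhumb: Δφ = +1.1519, Δλ = -2.0752, Δψ = +1.3119, q = Δφ/Δψ = 0.8780 → d_rh = R√(Δφ²+q²Δλ²) = 13740.2 km
Excess = (13740.2 − 13210.2) / 13210.2 = 530.0 / 13210.2 = 4.01% ≈ 4.0%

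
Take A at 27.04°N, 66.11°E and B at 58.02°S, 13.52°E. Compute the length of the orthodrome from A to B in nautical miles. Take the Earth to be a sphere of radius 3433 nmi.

cos σ = sin φ₁ sin φ₂ + cos φ₁ cos φ₂ cos Δλ
      = sin(27.04°)sin(-58.02°) + cos(27.04°)cos(-58.02°)cos(-52.59°) = -0.0990
σ = 95.684° → d = Rσ = 3433·1.66999 = 5733 nmi

5733 nmi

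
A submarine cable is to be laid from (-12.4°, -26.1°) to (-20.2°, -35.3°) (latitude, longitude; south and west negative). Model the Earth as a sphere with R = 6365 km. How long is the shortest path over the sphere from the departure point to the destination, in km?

Haversine: a = sin²(Δφ/2)+cos φ₁ cos φ₂ sin²(Δλ/2) = 0.01052;  σ = 2·atan2(√a,√(1−a))
σ = 11.775° → d = Rσ = 6365·0.20551 = 1308 km

1308 km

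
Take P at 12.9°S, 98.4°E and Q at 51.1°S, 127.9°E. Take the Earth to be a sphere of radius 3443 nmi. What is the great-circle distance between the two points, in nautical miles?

cos σ = sin φ₁ sin φ₂ + cos φ₁ cos φ₂ cos Δλ
      = sin(-12.90°)sin(-51.10°) + cos(-12.90°)cos(-51.10°)cos(29.50°) = 0.7065
σ = 45.049° → d = Rσ = 3443·0.78626 = 2707 nmi

2707 nmi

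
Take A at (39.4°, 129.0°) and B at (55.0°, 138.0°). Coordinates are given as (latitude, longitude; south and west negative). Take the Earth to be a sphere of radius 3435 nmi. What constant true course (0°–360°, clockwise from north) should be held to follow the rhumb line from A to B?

21.2°

Δψ = ln[tan(π/4+φ₂/2)/tan(π/4+φ₁/2)] = +0.4049
Δλ = +0.1571 rad (taken the short way round)
course = atan2(Δλ, Δψ) = 21.20°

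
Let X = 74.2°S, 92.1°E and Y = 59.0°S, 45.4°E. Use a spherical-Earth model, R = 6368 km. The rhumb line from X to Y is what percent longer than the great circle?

Great circle: σ = 0.4003 rad → d_gc = Rσ = 2548.9 km
Rhumb: Δφ = +0.2653, Δλ = -0.8151, Δψ = +0.6924, q = Δφ/Δψ = 0.3831 → d_rh = R√(Δφ²+q²Δλ²) = 2609.3 km
Excess = (2609.3 − 2548.9) / 2548.9 = 60.4 / 2548.9 = 2.37% ≈ 2.4%

2.4%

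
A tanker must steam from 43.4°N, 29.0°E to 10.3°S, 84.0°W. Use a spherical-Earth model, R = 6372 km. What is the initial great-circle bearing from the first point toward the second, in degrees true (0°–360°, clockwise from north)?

N = sin Δλ·cos φ₂ = -0.9057;  D = cos φ₁ sin φ₂ − sin φ₁ cos φ₂ cos Δλ = +0.1342
initial course = atan2(N, D) = 278.43°

278.4°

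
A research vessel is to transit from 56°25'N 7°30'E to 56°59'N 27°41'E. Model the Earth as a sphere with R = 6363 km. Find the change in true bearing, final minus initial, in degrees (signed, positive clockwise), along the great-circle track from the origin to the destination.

+16.9°

Initial bearing θ₁ = atan2(sin Δλ cos φ₂, cos φ₁ sin φ₂ − sin φ₁ cos φ₂ cos Δλ) = 78.64°
Final bearing θ₂ = (initial bearing from the destination back to the start) + 180° = 95.56°
Δθ = θ₂ − θ₁ = +16.9°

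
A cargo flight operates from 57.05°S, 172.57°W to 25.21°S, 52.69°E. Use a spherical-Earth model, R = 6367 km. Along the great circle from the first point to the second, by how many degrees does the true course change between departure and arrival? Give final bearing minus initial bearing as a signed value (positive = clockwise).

At departure: θ₁ = atan2(sin Δλ cos φ₂, cos φ₁ sin φ₂ − sin φ₁ cos φ₂ cos Δλ) = 219.99°
At arrival: θ₂ = atan2(sin Δλ cos φ₁, −cos φ₂ sin φ₁ + sin φ₂ cos φ₁ cos Δλ) = 337.27°
Δθ = θ₂ − θ₁ = +117.3°

+117.3°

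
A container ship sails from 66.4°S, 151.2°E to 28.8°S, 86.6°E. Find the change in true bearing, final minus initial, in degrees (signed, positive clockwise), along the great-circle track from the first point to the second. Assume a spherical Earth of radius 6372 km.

At departure: θ₁ = atan2(sin Δλ cos φ₂, cos φ₁ sin φ₂ − sin φ₁ cos φ₂ cos Δλ) = 280.84°
At arrival: θ₂ = atan2(sin Δλ cos φ₁, −cos φ₂ sin φ₁ + sin φ₂ cos φ₁ cos Δλ) = 333.34°
Δθ = θ₂ − θ₁ = +52.5°

+52.5°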